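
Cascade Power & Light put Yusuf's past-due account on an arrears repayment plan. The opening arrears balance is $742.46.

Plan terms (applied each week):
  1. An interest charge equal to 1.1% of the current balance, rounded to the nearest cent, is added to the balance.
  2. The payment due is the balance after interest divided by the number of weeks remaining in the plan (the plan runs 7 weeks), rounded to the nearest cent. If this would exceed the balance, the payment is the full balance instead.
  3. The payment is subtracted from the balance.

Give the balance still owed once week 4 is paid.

$332.43

# | Opening | Interest | Payment | End bal
1 | $742.46 | $8.17 | $107.23 | $643.40
2 | $643.40 | $7.08 | $108.41 | $542.07
3 | $542.07 | $5.96 | $109.61 | $438.42
4 | $438.42 | $4.82 | $110.81 | $332.43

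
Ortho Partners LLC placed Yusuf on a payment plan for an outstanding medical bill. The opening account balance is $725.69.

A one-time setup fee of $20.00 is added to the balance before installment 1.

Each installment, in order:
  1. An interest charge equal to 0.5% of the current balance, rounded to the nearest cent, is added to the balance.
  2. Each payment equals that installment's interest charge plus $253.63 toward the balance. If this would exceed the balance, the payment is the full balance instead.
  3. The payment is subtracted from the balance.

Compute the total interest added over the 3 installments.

$7.38

# | Opening | Interest | Payment | End bal
1 | $745.69 | $3.73 | $257.36 | $492.06
2 | $492.06 | $2.46 | $256.09 | $238.43
3 | $238.43 | $1.19 | $239.62 | $0.00
Total interest: $3.73 + $2.46 + $1.19 = $7.38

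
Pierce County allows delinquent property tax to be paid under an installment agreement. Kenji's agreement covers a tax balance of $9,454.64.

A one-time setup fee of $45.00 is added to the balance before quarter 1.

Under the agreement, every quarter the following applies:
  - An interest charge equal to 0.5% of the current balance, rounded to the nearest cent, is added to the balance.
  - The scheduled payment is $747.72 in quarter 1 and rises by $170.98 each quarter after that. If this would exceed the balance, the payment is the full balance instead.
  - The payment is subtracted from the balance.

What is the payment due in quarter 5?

Quarter 1: opening $9,499.64; interest $47.50 → $9,547.14; payment $747.72; balance $8,799.42
Quarter 2: opening $8,799.42; interest $44.00 → $8,843.42; payment $918.70; balance $7,924.72
Quarter 3: opening $7,924.72; interest $39.62 → $7,964.34; payment $1,089.68; balance $6,874.66
Quarter 4: opening $6,874.66; interest $34.37 → $6,909.03; payment $1,260.66; balance $5,648.37
Quarter 5: opening $5,648.37; interest $28.24 → $5,676.61; payment $1,431.64; balance $4,244.97

$1,431.64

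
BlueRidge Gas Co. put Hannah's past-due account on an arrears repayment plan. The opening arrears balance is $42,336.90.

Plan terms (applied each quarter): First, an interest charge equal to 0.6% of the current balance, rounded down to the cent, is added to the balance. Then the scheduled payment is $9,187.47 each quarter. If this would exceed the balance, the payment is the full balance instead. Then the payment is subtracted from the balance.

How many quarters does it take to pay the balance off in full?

Quarter 1: $42,336.90 +$254.02 interest = $42,590.92; pay $9,187.47 → $33,403.45
Quarter 2: $33,403.45 +$200.42 interest = $33,603.87; pay $9,187.47 → $24,416.40
Quarter 3: $24,416.40 +$146.49 interest = $24,562.89; pay $9,187.47 → $15,375.42
Quarter 4: $15,375.42 +$92.25 interest = $15,467.67; pay $9,187.47 → $6,280.20
Quarter 5: $6,280.20 +$37.68 interest = $6,317.88; pay $6,317.88 → $0.00
Balance reaches $0.00 in quarter 5.

5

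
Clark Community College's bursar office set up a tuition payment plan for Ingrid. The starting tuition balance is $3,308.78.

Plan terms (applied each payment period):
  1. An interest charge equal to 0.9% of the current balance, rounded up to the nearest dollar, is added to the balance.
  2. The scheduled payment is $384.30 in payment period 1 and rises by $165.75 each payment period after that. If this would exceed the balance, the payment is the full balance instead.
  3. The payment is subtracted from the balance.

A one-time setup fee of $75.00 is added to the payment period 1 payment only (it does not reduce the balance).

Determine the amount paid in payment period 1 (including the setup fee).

$459.30

# | Opening | Interest | Payment | Fee | End bal
1 | $3,308.78 | $30.00 | $384.30 | $75.00 | $2,954.48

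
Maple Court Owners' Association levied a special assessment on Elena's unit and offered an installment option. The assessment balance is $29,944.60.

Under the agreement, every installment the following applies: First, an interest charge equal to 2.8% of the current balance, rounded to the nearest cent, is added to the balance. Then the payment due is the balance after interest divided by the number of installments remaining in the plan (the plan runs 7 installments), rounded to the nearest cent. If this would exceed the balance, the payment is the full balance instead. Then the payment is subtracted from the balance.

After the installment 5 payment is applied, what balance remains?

$9,822.36

Installment 1: opening $29,944.60; interest $838.45 → $30,783.05; payment $4,397.58; balance $26,385.47
Installment 2: opening $26,385.47; interest $738.79 → $27,124.26; payment $4,520.71; balance $22,603.55
Installment 3: opening $22,603.55; interest $632.90 → $23,236.45; payment $4,647.29; balance $18,589.16
Installment 4: opening $18,589.16; interest $520.50 → $19,109.66; payment $4,777.42; balance $14,332.24
Installment 5: opening $14,332.24; interest $401.30 → $14,733.54; payment $4,911.18; balance $9,822.36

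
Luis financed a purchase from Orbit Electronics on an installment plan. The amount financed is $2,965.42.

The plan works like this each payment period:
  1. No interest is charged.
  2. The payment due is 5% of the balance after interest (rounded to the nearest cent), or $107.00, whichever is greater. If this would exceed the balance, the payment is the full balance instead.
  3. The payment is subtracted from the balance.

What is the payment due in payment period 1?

# | Opening | Payment | End bal
1 | $2,965.42 | $148.27 | $2,817.15

$148.27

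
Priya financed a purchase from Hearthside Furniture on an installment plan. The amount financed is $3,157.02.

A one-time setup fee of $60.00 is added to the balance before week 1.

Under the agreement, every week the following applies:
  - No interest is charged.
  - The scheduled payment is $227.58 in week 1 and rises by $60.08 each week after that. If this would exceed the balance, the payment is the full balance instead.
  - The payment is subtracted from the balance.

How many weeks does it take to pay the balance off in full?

Week 1: $3,217.02 − $227.58 → $2,989.44
Week 2: $2,989.44 − $287.66 → $2,701.78
Week 3: $2,701.78 − $347.74 → $2,354.04
Week 4: $2,354.04 − $407.82 → $1,946.22
Week 5: $1,946.22 − $467.90 → $1,478.32
Week 6: $1,478.32 − $527.98 → $950.34
Week 7: $950.34 − $588.06 → $362.28
Week 8: $362.28 − $362.28 → $0.00
Balance reaches $0.00 in week 8.

8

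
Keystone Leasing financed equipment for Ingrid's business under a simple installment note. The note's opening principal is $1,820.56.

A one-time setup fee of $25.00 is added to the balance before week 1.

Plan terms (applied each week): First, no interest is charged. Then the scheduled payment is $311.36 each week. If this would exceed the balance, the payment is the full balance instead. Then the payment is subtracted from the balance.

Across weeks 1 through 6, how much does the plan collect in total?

$1,845.56

Week 1: opening $1,845.56; payment $311.36; balance $1,534.20
Week 2: opening $1,534.20; payment $311.36; balance $1,222.84
Week 3: opening $1,222.84; payment $311.36; balance $911.48
Week 4: opening $911.48; payment $311.36; balance $600.12
Week 5: opening $600.12; payment $311.36; balance $288.76
Week 6: opening $288.76; payment $288.76; balance $0.00
Total paid: $1,845.56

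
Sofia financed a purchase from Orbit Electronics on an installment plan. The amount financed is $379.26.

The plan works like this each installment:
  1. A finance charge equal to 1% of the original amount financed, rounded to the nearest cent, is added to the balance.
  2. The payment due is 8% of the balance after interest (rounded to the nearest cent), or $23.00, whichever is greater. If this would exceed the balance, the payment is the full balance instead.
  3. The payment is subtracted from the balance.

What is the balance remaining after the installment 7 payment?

Installment 1: $379.26 +$3.79 interest = $383.05; pay $30.64 → $352.41
Installment 2: $352.41 +$3.79 interest = $356.20; pay $28.50 → $327.70
Installment 3: $327.70 +$3.79 interest = $331.49; pay $26.52 → $304.97
Installment 4: $304.97 +$3.79 interest = $308.76; pay $24.70 → $284.06
Installment 5: $284.06 +$3.79 interest = $287.85; pay $23.03 → $264.82
Installment 6: $264.82 +$3.79 interest = $268.61; pay $23.00 → $245.61
Installment 7: $245.61 +$3.79 interest = $249.40; pay $23.00 → $226.40

$226.40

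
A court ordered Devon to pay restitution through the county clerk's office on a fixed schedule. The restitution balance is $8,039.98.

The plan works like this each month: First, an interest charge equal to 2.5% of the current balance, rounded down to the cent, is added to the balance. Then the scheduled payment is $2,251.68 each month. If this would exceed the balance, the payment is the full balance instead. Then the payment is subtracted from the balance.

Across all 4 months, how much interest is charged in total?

Month 1: opening $8,039.98; interest $200.99 → $8,240.97; payment $2,251.68; balance $5,989.29
Month 2: opening $5,989.29; interest $149.73 → $6,139.02; payment $2,251.68; balance $3,887.34
Month 3: opening $3,887.34; interest $97.18 → $3,984.52; payment $2,251.68; balance $1,732.84
Month 4: opening $1,732.84; interest $43.32 → $1,776.16; payment $1,776.16; balance $0.00
Total interest: $200.99 + $149.73 + $97.18 + $43.32 = $491.22

$491.22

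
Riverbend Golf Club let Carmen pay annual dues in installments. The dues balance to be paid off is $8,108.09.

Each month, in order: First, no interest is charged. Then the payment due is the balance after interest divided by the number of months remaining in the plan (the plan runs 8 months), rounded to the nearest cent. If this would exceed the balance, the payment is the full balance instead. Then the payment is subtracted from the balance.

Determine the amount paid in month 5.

Month 1: opening $8,108.09; payment $1,013.51; balance $7,094.58
Month 2: opening $7,094.58; payment $1,013.51; balance $6,081.07
Month 3: opening $6,081.07; payment $1,013.51; balance $5,067.56
Month 4: opening $5,067.56; payment $1,013.51; balance $4,054.05
Month 5: opening $4,054.05; payment $1,013.51; balance $3,040.54

$1,013.51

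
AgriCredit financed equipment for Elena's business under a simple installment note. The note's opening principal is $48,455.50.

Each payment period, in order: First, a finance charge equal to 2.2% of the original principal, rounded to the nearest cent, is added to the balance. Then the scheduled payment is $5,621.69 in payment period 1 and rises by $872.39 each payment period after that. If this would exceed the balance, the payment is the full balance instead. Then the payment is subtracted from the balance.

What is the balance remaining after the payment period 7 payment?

Payment period 1: $48,455.50 +$1,066.02 interest = $49,521.52; pay $5,621.69 → $43,899.83
Payment period 2: $43,899.83 +$1,066.02 interest = $44,965.85; pay $6,494.08 → $38,471.77
Payment period 3: $38,471.77 +$1,066.02 interest = $39,537.79; pay $7,366.47 → $32,171.32
Payment period 4: $32,171.32 +$1,066.02 interest = $33,237.34; pay $8,238.86 → $24,998.48
Payment period 5: $24,998.48 +$1,066.02 interest = $26,064.50; pay $9,111.25 → $16,953.25
Payment period 6: $16,953.25 +$1,066.02 interest = $18,019.27; pay $9,983.64 → $8,035.63
Payment period 7: $8,035.63 +$1,066.02 interest = $9,101.65; pay $9,101.65 → $0.00

$0.00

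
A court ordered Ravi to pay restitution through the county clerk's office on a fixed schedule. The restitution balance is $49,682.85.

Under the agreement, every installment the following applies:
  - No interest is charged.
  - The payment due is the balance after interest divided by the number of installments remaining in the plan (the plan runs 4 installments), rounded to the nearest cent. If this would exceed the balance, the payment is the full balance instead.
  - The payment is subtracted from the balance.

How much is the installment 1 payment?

$12,420.71

# | Opening | Payment | End bal
1 | $49,682.85 | $12,420.71 | $37,262.14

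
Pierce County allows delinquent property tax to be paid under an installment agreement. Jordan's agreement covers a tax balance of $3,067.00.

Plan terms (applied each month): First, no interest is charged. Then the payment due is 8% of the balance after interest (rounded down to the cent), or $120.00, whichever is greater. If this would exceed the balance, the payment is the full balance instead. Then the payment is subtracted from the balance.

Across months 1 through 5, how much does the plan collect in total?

$1,045.58

Month 1: opening $3,067.00; payment $245.36; balance $2,821.64
Month 2: opening $2,821.64; payment $225.73; balance $2,595.91
Month 3: opening $2,595.91; payment $207.67; balance $2,388.24
Month 4: opening $2,388.24; payment $191.05; balance $2,197.19
Month 5: opening $2,197.19; payment $175.77; balance $2,021.42
Total paid: $1,045.58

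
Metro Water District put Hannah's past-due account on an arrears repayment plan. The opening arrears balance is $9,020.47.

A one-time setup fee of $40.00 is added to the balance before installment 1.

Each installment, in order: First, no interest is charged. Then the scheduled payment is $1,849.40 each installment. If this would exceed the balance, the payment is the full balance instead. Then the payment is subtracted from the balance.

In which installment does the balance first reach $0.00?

Installment 1: opening $9,060.47; payment $1,849.40; balance $7,211.07
Installment 2: opening $7,211.07; payment $1,849.40; balance $5,361.67
Installment 3: opening $5,361.67; payment $1,849.40; balance $3,512.27
Installment 4: opening $3,512.27; payment $1,849.40; balance $1,662.87
Installment 5: opening $1,662.87; payment $1,662.87; balance $0.00
Balance reaches $0.00 in installment 5.

5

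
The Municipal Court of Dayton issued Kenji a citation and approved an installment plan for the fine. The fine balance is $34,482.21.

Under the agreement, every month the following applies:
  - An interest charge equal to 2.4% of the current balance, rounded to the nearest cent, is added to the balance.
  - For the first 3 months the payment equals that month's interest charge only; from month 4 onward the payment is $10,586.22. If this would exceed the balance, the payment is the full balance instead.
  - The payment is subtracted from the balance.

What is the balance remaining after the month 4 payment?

Month 1: $34,482.21 +$827.57 interest = $35,309.78; pay $827.57 → $34,482.21
Month 2: $34,482.21 +$827.57 interest = $35,309.78; pay $827.57 → $34,482.21
Month 3: $34,482.21 +$827.57 interest = $35,309.78; pay $827.57 → $34,482.21
Month 4: $34,482.21 +$827.57 interest = $35,309.78; pay $10,586.22 → $24,723.56

$24,723.56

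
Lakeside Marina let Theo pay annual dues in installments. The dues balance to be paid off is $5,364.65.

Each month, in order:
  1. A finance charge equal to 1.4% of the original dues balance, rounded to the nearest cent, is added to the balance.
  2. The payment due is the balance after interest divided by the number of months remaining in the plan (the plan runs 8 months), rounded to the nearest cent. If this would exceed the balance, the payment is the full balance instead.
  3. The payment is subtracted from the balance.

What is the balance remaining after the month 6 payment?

Month 1: $5,364.65 +$75.11 interest = $5,439.76; pay $679.97 → $4,759.79
Month 2: $4,759.79 +$75.11 interest = $4,834.90; pay $690.70 → $4,144.20
Month 3: $4,144.20 +$75.11 interest = $4,219.31; pay $703.22 → $3,516.09
Month 4: $3,516.09 +$75.11 interest = $3,591.20; pay $718.24 → $2,872.96
Month 5: $2,872.96 +$75.11 interest = $2,948.07; pay $737.02 → $2,211.05
Month 6: $2,211.05 +$75.11 interest = $2,286.16; pay $762.05 → $1,524.11

$1,524.11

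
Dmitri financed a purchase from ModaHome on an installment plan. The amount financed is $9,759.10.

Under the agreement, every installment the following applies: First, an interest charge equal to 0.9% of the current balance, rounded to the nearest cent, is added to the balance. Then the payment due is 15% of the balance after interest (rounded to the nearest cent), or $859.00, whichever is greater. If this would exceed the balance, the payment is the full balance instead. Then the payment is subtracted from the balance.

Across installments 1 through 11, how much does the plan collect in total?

# | Opening | Interest | Payment | End bal
1 | $9,759.10 | $87.83 | $1,477.04 | $8,369.89
2 | $8,369.89 | $75.33 | $1,266.78 | $7,178.44
3 | $7,178.44 | $64.61 | $1,086.46 | $6,156.59
4 | $6,156.59 | $55.41 | $931.80 | $5,280.20
5 | $5,280.20 | $47.52 | $859.00 | $4,468.72
6 | $4,468.72 | $40.22 | $859.00 | $3,649.94
7 | $3,649.94 | $32.85 | $859.00 | $2,823.79
8 | $2,823.79 | $25.41 | $859.00 | $1,990.20
9 | $1,990.20 | $17.91 | $859.00 | $1,149.11
10 | $1,149.11 | $10.34 | $859.00 | $300.45
11 | $300.45 | $2.70 | $303.15 | $0.00
Total paid: $10,219.23

$10,219.23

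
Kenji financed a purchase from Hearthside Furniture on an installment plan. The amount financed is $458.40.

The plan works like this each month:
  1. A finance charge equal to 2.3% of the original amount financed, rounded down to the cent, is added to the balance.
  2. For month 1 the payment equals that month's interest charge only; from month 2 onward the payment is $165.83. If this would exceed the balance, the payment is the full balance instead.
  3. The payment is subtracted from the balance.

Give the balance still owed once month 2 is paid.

Month 1: opening $458.40; interest $10.54 → $468.94; payment $10.54; balance $458.40
Month 2: opening $458.40; interest $10.54 → $468.94; payment $165.83; balance $303.11

$303.11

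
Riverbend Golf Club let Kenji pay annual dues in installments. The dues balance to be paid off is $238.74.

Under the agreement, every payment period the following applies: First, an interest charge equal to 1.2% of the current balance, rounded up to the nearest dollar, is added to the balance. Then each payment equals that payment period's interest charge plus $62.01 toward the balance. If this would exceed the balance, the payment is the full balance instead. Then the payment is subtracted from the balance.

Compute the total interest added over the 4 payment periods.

$9.00

Payment period 1: opening $238.74; interest $3.00 → $241.74; payment $65.01; balance $176.73
Payment period 2: opening $176.73; interest $3.00 → $179.73; payment $65.01; balance $114.72
Payment period 3: opening $114.72; interest $2.00 → $116.72; payment $64.01; balance $52.71
Payment period 4: opening $52.71; interest $1.00 → $53.71; payment $53.71; balance $0.00
Total interest: $3.00 + $3.00 + $2.00 + $1.00 = $9.00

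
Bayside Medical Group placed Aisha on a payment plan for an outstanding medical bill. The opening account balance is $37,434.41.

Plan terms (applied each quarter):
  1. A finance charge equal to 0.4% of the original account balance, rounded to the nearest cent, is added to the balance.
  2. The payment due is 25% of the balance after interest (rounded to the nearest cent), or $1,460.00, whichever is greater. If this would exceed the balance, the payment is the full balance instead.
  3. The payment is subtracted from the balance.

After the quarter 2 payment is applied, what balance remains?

Quarter 1: $37,434.41 +$149.74 interest = $37,584.15; pay $9,396.04 → $28,188.11
Quarter 2: $28,188.11 +$149.74 interest = $28,337.85; pay $7,084.46 → $21,253.39

$21,253.39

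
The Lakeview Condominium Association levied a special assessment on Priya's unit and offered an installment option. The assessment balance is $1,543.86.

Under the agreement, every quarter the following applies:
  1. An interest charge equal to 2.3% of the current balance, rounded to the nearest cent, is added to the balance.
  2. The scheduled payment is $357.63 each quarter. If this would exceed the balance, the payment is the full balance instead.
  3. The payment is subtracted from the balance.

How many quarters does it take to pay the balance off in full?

5

Quarter 1: $1,543.86 +$35.51 interest = $1,579.37; pay $357.63 → $1,221.74
Quarter 2: $1,221.74 +$28.10 interest = $1,249.84; pay $357.63 → $892.21
Quarter 3: $892.21 +$20.52 interest = $912.73; pay $357.63 → $555.10
Quarter 4: $555.10 +$12.77 interest = $567.87; pay $357.63 → $210.24
Quarter 5: $210.24 +$4.84 interest = $215.08; pay $215.08 → $0.00
Balance reaches $0.00 in quarter 5.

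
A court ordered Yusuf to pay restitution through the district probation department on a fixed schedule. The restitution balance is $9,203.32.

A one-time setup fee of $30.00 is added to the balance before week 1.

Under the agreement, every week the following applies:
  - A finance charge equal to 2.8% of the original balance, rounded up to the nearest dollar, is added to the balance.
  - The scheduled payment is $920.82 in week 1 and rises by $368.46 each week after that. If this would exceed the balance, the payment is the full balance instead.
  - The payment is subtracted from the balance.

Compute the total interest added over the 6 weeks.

$1,548.00

Week 1: $9,233.32 +$258.00 interest = $9,491.32; pay $920.82 → $8,570.50
Week 2: $8,570.50 +$258.00 interest = $8,828.50; pay $1,289.28 → $7,539.22
Week 3: $7,539.22 +$258.00 interest = $7,797.22; pay $1,657.74 → $6,139.48
Week 4: $6,139.48 +$258.00 interest = $6,397.48; pay $2,026.20 → $4,371.28
Week 5: $4,371.28 +$258.00 interest = $4,629.28; pay $2,394.66 → $2,234.62
Week 6: $2,234.62 +$258.00 interest = $2,492.62; pay $2,492.62 → $0.00
Total interest: $258.00 + $258.00 + $258.00 + $258.00 + $258.00 + $258.00 = $1,548.00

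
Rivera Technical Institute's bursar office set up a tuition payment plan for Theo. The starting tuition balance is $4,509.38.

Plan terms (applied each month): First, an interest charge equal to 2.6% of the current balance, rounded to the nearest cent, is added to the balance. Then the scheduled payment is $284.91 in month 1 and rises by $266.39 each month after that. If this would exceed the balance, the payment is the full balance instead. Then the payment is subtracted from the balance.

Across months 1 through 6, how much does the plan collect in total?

# | Opening | Interest | Payment | End bal
1 | $4,509.38 | $117.24 | $284.91 | $4,341.71
2 | $4,341.71 | $112.88 | $551.30 | $3,903.29
3 | $3,903.29 | $101.49 | $817.69 | $3,187.09
4 | $3,187.09 | $82.86 | $1,084.08 | $2,185.87
5 | $2,185.87 | $56.83 | $1,350.47 | $892.23
6 | $892.23 | $23.20 | $915.43 | $0.00
Total paid: $5,003.88

$5,003.88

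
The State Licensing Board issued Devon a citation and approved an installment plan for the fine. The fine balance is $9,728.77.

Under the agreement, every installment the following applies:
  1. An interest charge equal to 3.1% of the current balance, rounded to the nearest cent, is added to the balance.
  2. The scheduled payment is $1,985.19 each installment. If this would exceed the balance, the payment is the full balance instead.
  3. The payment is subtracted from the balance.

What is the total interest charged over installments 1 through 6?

$993.56

Installment 1: opening $9,728.77; interest $301.59 → $10,030.36; payment $1,985.19; balance $8,045.17
Installment 2: opening $8,045.17; interest $249.40 → $8,294.57; payment $1,985.19; balance $6,309.38
Installment 3: opening $6,309.38; interest $195.59 → $6,504.97; payment $1,985.19; balance $4,519.78
Installment 4: opening $4,519.78; interest $140.11 → $4,659.89; payment $1,985.19; balance $2,674.70
Installment 5: opening $2,674.70; interest $82.92 → $2,757.62; payment $1,985.19; balance $772.43
Installment 6: opening $772.43; interest $23.95 → $796.38; payment $796.38; balance $0.00
Total interest: $301.59 + $249.40 + $195.59 + $140.11 + $82.92 + $23.95 = $993.56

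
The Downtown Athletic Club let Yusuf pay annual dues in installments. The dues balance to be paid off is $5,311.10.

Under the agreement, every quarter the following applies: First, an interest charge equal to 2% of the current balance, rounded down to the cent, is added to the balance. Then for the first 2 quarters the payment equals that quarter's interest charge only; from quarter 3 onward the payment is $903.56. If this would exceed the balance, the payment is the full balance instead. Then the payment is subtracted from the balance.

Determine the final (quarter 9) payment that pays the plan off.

$286.98

Quarter 1: opening $5,311.10; interest $106.22 → $5,417.32; payment $106.22; balance $5,311.10
Quarter 2: opening $5,311.10; interest $106.22 → $5,417.32; payment $106.22; balance $5,311.10
Quarter 3: opening $5,311.10; interest $106.22 → $5,417.32; payment $903.56; balance $4,513.76
Quarter 4: opening $4,513.76; interest $90.27 → $4,604.03; payment $903.56; balance $3,700.47
Quarter 5: opening $3,700.47; interest $74.00 → $3,774.47; payment $903.56; balance $2,870.91
Quarter 6: opening $2,870.91; interest $57.41 → $2,928.32; payment $903.56; balance $2,024.76
Quarter 7: opening $2,024.76; interest $40.49 → $2,065.25; payment $903.56; balance $1,161.69
Quarter 8: opening $1,161.69; interest $23.23 → $1,184.92; payment $903.56; balance $281.36
Quarter 9: opening $281.36; interest $5.62 → $286.98; payment $286.98; balance $0.00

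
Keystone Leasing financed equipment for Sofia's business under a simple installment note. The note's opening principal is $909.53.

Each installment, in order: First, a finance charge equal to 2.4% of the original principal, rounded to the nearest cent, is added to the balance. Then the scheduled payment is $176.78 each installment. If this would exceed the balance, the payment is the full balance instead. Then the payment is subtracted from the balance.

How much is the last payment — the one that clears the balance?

Installment 1: $909.53 +$21.83 interest = $931.36; pay $176.78 → $754.58
Installment 2: $754.58 +$21.83 interest = $776.41; pay $176.78 → $599.63
Installment 3: $599.63 +$21.83 interest = $621.46; pay $176.78 → $444.68
Installment 4: $444.68 +$21.83 interest = $466.51; pay $176.78 → $289.73
Installment 5: $289.73 +$21.83 interest = $311.56; pay $176.78 → $134.78
Installment 6: $134.78 +$21.83 interest = $156.61; pay $156.61 → $0.00

$156.61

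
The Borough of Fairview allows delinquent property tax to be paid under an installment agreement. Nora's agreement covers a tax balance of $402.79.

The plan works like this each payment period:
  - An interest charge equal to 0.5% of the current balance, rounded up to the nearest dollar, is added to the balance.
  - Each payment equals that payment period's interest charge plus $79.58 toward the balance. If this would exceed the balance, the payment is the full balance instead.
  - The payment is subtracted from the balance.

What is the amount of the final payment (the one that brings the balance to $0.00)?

$5.89

Payment period 1: opening $402.79; interest $3.00 → $405.79; payment $82.58; balance $323.21
Payment period 2: opening $323.21; interest $2.00 → $325.21; payment $81.58; balance $243.63
Payment period 3: opening $243.63; interest $2.00 → $245.63; payment $81.58; balance $164.05
Payment period 4: opening $164.05; interest $1.00 → $165.05; payment $80.58; balance $84.47
Payment period 5: opening $84.47; interest $1.00 → $85.47; payment $80.58; balance $4.89
Payment period 6: opening $4.89; interest $1.00 → $5.89; payment $5.89; balance $0.00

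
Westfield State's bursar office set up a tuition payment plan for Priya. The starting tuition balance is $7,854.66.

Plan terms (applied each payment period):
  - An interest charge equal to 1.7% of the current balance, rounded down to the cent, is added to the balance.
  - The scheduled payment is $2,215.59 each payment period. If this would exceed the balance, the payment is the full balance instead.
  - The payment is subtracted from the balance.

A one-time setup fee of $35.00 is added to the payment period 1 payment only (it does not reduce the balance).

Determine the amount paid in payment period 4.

$1,527.19

Payment period 1: opening $7,854.66; interest $133.52 → $7,988.18; payment $2,215.59 (+ $35.00 fee); balance $5,772.59
Payment period 2: opening $5,772.59; interest $98.13 → $5,870.72; payment $2,215.59; balance $3,655.13
Payment period 3: opening $3,655.13; interest $62.13 → $3,717.26; payment $2,215.59; balance $1,501.67
Payment period 4: opening $1,501.67; interest $25.52 → $1,527.19; payment $1,527.19; balance $0.00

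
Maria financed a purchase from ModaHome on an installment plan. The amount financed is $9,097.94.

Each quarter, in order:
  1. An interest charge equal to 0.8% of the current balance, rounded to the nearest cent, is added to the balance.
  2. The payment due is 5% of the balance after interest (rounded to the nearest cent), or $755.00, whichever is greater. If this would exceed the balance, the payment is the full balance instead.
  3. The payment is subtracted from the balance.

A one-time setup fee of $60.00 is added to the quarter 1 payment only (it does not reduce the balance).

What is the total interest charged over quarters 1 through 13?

$507.74

# | Opening | Interest | Payment | Fee | End bal
1 | $9,097.94 | $72.78 | $755.00 | $60.00 | $8,415.72
2 | $8,415.72 | $67.33 | $755.00 | — | $7,728.05
3 | $7,728.05 | $61.82 | $755.00 | — | $7,034.87
4 | $7,034.87 | $56.28 | $755.00 | — | $6,336.15
5 | $6,336.15 | $50.69 | $755.00 | — | $5,631.84
6 | $5,631.84 | $45.05 | $755.00 | — | $4,921.89
7 | $4,921.89 | $39.38 | $755.00 | — | $4,206.27
8 | $4,206.27 | $33.65 | $755.00 | — | $3,484.92
9 | $3,484.92 | $27.88 | $755.00 | — | $2,757.80
10 | $2,757.80 | $22.06 | $755.00 | — | $2,024.86
11 | $2,024.86 | $16.20 | $755.00 | — | $1,286.06
12 | $1,286.06 | $10.29 | $755.00 | — | $541.35
13 | $541.35 | $4.33 | $545.68 | — | $0.00
Total interest: $72.78 + $67.33 + $61.82 + $56.28 + $50.69 + $45.05 + $39.38 + $33.65 + $27.88 + $22.06 + $16.20 + $10.29 + $4.33 = $507.74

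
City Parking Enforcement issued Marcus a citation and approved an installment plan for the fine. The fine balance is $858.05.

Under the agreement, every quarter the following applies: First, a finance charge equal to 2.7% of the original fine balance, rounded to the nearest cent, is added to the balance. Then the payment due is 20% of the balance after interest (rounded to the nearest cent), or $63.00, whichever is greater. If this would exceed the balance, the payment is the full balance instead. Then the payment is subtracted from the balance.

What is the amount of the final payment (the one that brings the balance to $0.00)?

Quarter 1: opening $858.05; interest $23.17 → $881.22; payment $176.24; balance $704.98
Quarter 2: opening $704.98; interest $23.17 → $728.15; payment $145.63; balance $582.52
Quarter 3: opening $582.52; interest $23.17 → $605.69; payment $121.14; balance $484.55
Quarter 4: opening $484.55; interest $23.17 → $507.72; payment $101.54; balance $406.18
Quarter 5: opening $406.18; interest $23.17 → $429.35; payment $85.87; balance $343.48
Quarter 6: opening $343.48; interest $23.17 → $366.65; payment $73.33; balance $293.32
Quarter 7: opening $293.32; interest $23.17 → $316.49; payment $63.30; balance $253.19
Quarter 8: opening $253.19; interest $23.17 → $276.36; payment $63.00; balance $213.36
Quarter 9: opening $213.36; interest $23.17 → $236.53; payment $63.00; balance $173.53
Quarter 10: opening $173.53; interest $23.17 → $196.70; payment $63.00; balance $133.70
Quarter 11: opening $133.70; interest $23.17 → $156.87; payment $63.00; balance $93.87
Quarter 12: opening $93.87; interest $23.17 → $117.04; payment $63.00; balance $54.04
Quarter 13: opening $54.04; interest $23.17 → $77.21; payment $63.00; balance $14.21
Quarter 14: opening $14.21; interest $23.17 → $37.38; payment $37.38; balance $0.00

$37.38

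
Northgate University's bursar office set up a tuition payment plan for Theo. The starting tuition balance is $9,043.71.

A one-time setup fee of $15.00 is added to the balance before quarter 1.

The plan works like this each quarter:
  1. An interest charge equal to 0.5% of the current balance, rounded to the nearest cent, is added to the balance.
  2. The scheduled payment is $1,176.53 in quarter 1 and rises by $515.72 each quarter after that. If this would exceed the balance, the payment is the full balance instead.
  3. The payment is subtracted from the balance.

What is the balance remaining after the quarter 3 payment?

$4,098.26

Quarter 1: $9,058.71 +$45.29 interest = $9,104.00; pay $1,176.53 → $7,927.47
Quarter 2: $7,927.47 +$39.64 interest = $7,967.11; pay $1,692.25 → $6,274.86
Quarter 3: $6,274.86 +$31.37 interest = $6,306.23; pay $2,207.97 → $4,098.26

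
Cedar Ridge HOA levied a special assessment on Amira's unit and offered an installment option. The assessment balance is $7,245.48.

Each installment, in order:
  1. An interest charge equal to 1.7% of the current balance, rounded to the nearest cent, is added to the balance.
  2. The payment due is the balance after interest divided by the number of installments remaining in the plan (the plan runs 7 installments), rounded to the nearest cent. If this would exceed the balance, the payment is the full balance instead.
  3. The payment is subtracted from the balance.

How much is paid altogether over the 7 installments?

Installment 1: opening $7,245.48; interest $123.17 → $7,368.65; payment $1,052.66; balance $6,315.99
Installment 2: opening $6,315.99; interest $107.37 → $6,423.36; payment $1,070.56; balance $5,352.80
Installment 3: opening $5,352.80; interest $91.00 → $5,443.80; payment $1,088.76; balance $4,355.04
Installment 4: opening $4,355.04; interest $74.04 → $4,429.08; payment $1,107.27; balance $3,321.81
Installment 5: opening $3,321.81; interest $56.47 → $3,378.28; payment $1,126.09; balance $2,252.19
Installment 6: opening $2,252.19; interest $38.29 → $2,290.48; payment $1,145.24; balance $1,145.24
Installment 7: opening $1,145.24; interest $19.47 → $1,164.71; payment $1,164.71; balance $0.00
Total paid: $7,755.29

$7,755.29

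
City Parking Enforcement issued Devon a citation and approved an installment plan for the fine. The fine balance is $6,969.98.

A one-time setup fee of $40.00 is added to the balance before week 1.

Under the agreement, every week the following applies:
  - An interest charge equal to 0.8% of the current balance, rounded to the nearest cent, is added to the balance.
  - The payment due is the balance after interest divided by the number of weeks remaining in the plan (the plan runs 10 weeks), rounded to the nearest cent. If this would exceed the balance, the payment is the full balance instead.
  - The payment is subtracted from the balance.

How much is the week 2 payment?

$712.26

Week 1: opening $7,009.98; interest $56.08 → $7,066.06; payment $706.61; balance $6,359.45
Week 2: opening $6,359.45; interest $50.88 → $6,410.33; payment $712.26; balance $5,698.07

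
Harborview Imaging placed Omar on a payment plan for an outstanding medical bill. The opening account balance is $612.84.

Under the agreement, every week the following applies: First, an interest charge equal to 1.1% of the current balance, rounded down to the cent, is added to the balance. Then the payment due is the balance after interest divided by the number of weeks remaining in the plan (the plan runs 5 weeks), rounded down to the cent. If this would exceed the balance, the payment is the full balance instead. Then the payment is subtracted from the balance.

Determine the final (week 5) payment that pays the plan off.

$129.45

# | Opening | Interest | Payment | End bal
1 | $612.84 | $6.74 | $123.91 | $495.67
2 | $495.67 | $5.45 | $125.28 | $375.84
3 | $375.84 | $4.13 | $126.65 | $253.32
4 | $253.32 | $2.78 | $128.05 | $128.05
5 | $128.05 | $1.40 | $129.45 | $0.00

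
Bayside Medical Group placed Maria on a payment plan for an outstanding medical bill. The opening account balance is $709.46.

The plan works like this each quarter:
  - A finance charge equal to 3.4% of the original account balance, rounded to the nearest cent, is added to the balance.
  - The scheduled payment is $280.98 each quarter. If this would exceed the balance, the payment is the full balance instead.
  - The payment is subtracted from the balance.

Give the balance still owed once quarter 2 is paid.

$195.74

# | Opening | Interest | Payment | End bal
1 | $709.46 | $24.12 | $280.98 | $452.60
2 | $452.60 | $24.12 | $280.98 | $195.74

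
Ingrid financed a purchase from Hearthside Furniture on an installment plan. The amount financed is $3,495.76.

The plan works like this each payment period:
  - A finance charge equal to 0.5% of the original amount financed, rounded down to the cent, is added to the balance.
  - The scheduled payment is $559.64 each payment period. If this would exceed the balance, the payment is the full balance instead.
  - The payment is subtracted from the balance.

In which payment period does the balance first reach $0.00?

Payment period 1: opening $3,495.76; interest $17.47 → $3,513.23; payment $559.64; balance $2,953.59
Payment period 2: opening $2,953.59; interest $17.47 → $2,971.06; payment $559.64; balance $2,411.42
Payment period 3: opening $2,411.42; interest $17.47 → $2,428.89; payment $559.64; balance $1,869.25
Payment period 4: opening $1,869.25; interest $17.47 → $1,886.72; payment $559.64; balance $1,327.08
Payment period 5: opening $1,327.08; interest $17.47 → $1,344.55; payment $559.64; balance $784.91
Payment period 6: opening $784.91; interest $17.47 → $802.38; payment $559.64; balance $242.74
Payment period 7: opening $242.74; interest $17.47 → $260.21; payment $260.21; balance $0.00
Balance reaches $0.00 in payment period 7.

7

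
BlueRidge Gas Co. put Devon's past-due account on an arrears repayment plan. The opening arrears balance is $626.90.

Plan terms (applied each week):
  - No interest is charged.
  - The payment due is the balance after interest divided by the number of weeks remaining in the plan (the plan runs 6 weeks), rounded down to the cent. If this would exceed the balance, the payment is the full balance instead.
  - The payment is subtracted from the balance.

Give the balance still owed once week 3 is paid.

# | Opening | Payment | End bal
1 | $626.90 | $104.48 | $522.42
2 | $522.42 | $104.48 | $417.94
3 | $417.94 | $104.48 | $313.46

$313.46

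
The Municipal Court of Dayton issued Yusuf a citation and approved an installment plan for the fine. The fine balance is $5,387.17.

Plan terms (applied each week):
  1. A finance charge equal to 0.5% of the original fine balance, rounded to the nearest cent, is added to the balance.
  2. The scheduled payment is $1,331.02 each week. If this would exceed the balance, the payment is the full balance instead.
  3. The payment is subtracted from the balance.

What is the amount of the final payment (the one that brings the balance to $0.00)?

$197.79

# | Opening | Interest | Payment | End bal
1 | $5,387.17 | $26.94 | $1,331.02 | $4,083.09
2 | $4,083.09 | $26.94 | $1,331.02 | $2,779.01
3 | $2,779.01 | $26.94 | $1,331.02 | $1,474.93
4 | $1,474.93 | $26.94 | $1,331.02 | $170.85
5 | $170.85 | $26.94 | $197.79 | $0.00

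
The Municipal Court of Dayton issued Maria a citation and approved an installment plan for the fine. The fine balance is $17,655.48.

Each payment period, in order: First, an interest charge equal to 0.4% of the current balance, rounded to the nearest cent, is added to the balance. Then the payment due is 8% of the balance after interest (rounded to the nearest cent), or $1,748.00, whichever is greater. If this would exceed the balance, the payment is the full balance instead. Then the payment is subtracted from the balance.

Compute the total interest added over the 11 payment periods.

Payment period 1: $17,655.48 +$70.62 interest = $17,726.10; pay $1,748.00 → $15,978.10
Payment period 2: $15,978.10 +$63.91 interest = $16,042.01; pay $1,748.00 → $14,294.01
Payment period 3: $14,294.01 +$57.18 interest = $14,351.19; pay $1,748.00 → $12,603.19
Payment period 4: $12,603.19 +$50.41 interest = $12,653.60; pay $1,748.00 → $10,905.60
Payment period 5: $10,905.60 +$43.62 interest = $10,949.22; pay $1,748.00 → $9,201.22
Payment period 6: $9,201.22 +$36.80 interest = $9,238.02; pay $1,748.00 → $7,490.02
Payment period 7: $7,490.02 +$29.96 interest = $7,519.98; pay $1,748.00 → $5,771.98
Payment period 8: $5,771.98 +$23.09 interest = $5,795.07; pay $1,748.00 → $4,047.07
Payment period 9: $4,047.07 +$16.19 interest = $4,063.26; pay $1,748.00 → $2,315.26
Payment period 10: $2,315.26 +$9.26 interest = $2,324.52; pay $1,748.00 → $576.52
Payment period 11: $576.52 +$2.31 interest = $578.83; pay $578.83 → $0.00
Total interest: $70.62 + $63.91 + $57.18 + $50.41 + $43.62 + $36.80 + $29.96 + $23.09 + $16.19 + $9.26 + $2.31 = $403.35

$403.35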